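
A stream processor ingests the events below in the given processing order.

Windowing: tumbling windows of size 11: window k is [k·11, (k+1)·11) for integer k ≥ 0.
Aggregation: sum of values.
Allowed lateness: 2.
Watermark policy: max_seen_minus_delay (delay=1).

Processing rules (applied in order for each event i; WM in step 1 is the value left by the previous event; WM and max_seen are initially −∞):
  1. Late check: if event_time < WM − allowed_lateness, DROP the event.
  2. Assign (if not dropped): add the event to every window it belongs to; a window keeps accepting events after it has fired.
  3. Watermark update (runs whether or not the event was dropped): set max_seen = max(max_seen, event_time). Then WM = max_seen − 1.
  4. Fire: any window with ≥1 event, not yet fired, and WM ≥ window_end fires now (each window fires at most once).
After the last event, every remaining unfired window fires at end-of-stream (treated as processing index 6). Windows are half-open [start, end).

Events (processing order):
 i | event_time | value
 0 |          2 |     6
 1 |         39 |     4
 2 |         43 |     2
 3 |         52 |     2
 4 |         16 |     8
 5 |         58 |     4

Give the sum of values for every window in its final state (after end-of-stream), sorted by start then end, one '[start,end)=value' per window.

i=0 t=2 v=6: → [0,11); WM=1
i=1 t=39 v=4: → [33,44); WM=38; [0,11) fires=6
i=2 t=43 v=2: → [33,44); WM=42
i=3 t=52 v=2: → [44,55); WM=51; [33,44) fires=6
i=4 t=16 v=8: DROP (t<51-2); WM=51
i=5 t=58 v=4: → [55,66); WM=57; [44,55) fires=2

[0,11)=6 [33,44)=6 [44,55)=2 [55,66)=4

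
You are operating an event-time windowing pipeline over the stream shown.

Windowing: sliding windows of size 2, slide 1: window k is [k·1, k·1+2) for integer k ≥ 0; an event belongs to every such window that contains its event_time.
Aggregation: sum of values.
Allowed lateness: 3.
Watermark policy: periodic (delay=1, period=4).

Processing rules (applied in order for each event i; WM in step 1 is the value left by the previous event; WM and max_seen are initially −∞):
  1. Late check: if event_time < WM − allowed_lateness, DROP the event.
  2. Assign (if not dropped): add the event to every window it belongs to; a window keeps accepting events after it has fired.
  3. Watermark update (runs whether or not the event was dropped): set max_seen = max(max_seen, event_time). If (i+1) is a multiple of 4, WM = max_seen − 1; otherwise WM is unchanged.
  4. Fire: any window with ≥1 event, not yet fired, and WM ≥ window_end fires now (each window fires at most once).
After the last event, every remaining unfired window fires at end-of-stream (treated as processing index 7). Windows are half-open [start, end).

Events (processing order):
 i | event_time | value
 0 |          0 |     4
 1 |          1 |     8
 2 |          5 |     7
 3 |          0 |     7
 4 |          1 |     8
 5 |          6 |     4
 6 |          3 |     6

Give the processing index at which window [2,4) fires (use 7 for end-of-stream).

6

i=0 t=0 v=4: → [0,2); WM=−∞
i=1 t=1 v=8: → [1,3),[0,2); WM=−∞
i=2 t=5 v=7: → [5,7),[4,6); WM=−∞
i=3 t=0 v=7: → [0,2); WM=4; [0,2) fires=19 [1,3) fires=8
i=4 t=1 v=8: → [1,3),[0,2); WM=4
i=5 t=6 v=4: → [6,8),[5,7); WM=4
i=6 t=3 v=6: → [3,5),[2,4); WM=4; [2,4) fires=6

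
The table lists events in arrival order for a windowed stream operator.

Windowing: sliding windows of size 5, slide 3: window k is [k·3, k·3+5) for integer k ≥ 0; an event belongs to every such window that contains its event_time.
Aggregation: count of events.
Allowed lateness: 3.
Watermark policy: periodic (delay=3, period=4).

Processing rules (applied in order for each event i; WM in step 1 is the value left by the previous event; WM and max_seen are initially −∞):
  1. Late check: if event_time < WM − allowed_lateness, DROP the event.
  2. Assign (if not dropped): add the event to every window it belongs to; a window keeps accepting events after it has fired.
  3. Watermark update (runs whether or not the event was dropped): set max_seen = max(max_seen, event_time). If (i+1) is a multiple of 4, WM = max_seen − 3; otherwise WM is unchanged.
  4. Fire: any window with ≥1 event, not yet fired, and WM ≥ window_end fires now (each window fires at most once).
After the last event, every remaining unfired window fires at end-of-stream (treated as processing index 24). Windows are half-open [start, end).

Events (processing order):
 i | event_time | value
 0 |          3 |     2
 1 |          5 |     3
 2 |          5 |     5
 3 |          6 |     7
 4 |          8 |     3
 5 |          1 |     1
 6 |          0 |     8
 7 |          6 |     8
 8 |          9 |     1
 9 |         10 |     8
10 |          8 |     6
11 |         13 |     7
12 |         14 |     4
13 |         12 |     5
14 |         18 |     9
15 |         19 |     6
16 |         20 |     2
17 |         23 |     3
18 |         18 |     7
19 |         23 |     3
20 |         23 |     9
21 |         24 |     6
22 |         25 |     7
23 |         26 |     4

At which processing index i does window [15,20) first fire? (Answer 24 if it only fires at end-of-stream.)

19

i=0 t=3 v=2: → [3,8),[0,5); WM=−∞
i=1 t=5 v=3: → [3,8); WM=−∞
i=2 t=5 v=5: → [3,8); WM=−∞
i=3 t=6 v=7: → [6,11),[3,8); WM=3
i=4 t=8 v=3: → [6,11); WM=3
i=5 t=1 v=1: → [0,5); WM=3
i=6 t=0 v=8: → [0,5); WM=3
i=7 t=6 v=8: → [6,11),[3,8); WM=5; [0,5) fires=3
i=8 t=9 v=1: → [9,14),[6,11); WM=5
i=9 t=10 v=8: → [9,14),[6,11); WM=5
i=10 t=8 v=6: → [6,11); WM=5
i=11 t=13 v=7: → [12,17),[9,14); WM=10; [3,8) fires=5
i=12 t=14 v=4: → [12,17); WM=10
i=13 t=12 v=5: → [12,17),[9,14); WM=10
i=14 t=18 v=9: → [18,23),[15,20); WM=10
i=15 t=19 v=6: → [18,23),[15,20); WM=16; [6,11) fires=6 [9,14) fires=4
i=16 t=20 v=2: → [18,23); WM=16
i=17 t=23 v=3: → [21,26); WM=16
i=18 t=18 v=7: → [18,23),[15,20); WM=16
i=19 t=23 v=3: → [21,26); WM=20; [12,17) fires=3 [15,20) fires=3
i=20 t=23 v=9: → [21,26); WM=20
i=21 t=24 v=6: → [24,29),[21,26); WM=20
i=22 t=25 v=7: → [24,29),[21,26); WM=20
i=23 t=26 v=4: → [24,29); WM=23; [18,23) fires=4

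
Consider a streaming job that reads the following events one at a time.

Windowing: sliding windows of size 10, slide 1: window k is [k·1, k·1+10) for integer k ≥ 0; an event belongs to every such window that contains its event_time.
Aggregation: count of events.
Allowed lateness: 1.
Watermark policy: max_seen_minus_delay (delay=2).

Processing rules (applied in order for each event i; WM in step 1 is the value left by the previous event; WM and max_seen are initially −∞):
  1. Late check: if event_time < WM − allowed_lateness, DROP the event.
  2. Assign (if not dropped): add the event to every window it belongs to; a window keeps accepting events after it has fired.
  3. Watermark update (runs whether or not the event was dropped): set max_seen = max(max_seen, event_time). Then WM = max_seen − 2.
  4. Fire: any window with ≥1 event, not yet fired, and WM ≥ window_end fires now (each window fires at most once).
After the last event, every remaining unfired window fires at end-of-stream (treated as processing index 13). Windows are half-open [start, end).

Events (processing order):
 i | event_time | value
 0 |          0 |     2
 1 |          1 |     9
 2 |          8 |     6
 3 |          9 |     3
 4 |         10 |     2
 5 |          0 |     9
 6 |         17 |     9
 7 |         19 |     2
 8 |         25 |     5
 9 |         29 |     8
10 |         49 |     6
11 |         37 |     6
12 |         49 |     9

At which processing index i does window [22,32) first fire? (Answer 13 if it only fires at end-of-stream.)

i=0 t=0 v=2: → [0,10); WM=-2
i=1 t=1 v=9: → [1,11),[0,10); WM=-1
i=2 t=8 v=6: → [8,18),[7,17),[6,16),[5,15),[4,14),[3,13),[2,12),[1,11),[0,10); WM=6
i=3 t=9 v=3: → [9,19),[8,18),[7,17),[6,16),[5,15),[4,14),[3,13),[2,12),[1,11),[0,10); WM=7
i=4 t=10 v=2: → [10,20),[9,19),[8,18),[7,17),[6,16),[5,15),[4,14),[3,13),[2,12),[1,11); WM=8
i=5 t=0 v=9: DROP (t<8-1); WM=8
i=6 t=17 v=9: → [17,27),[16,26),[15,25),[14,24),[13,23),[12,22),[11,21),[10,20),[9,19),[8,18); WM=15; [0,10) fires=4 [1,11) fires=4 [2,12) fires=3 [3,13) fires=3 [4,14) fires=3 [5,15) fires=3
i=7 t=19 v=2: → [19,29),[18,28),[17,27),[16,26),[15,25),[14,24),[13,23),[12,22),[11,21),[10,20); WM=17; [6,16) fires=3 [7,17) fires=3
i=8 t=25 v=5: → [25,35),[24,34),[23,33),[22,32),[21,31),[20,30),[19,29),[18,28),[17,27),[16,26); WM=23; [8,18) fires=4 [9,19) fires=3 [10,20) fires=3 [11,21) fires=2 [12,22) fires=2 [13,23) fires=2
i=9 t=29 v=8: → [29,39),[28,38),[27,37),[26,36),[25,35),[24,34),[23,33),[22,32),[21,31),[20,30); WM=27; [14,24) fires=2 [15,25) fires=2 [16,26) fires=3 [17,27) fires=3
i=10 t=49 v=6: → [49,59),[48,58),[47,57),[46,56),[45,55),[44,54),[43,53),[42,52),[41,51),[40,50); WM=47; [18,28) fires=2 [19,29) fires=2 [20,30) fires=2 [21,31) fires=2 [22,32) fires=2 [23,33) fires=2 [24,34) fires=2 [25,35) fires=2 [26,36) fires=1 [27,37) fires=1 [28,38) fires=1 [29,39) fires=1
i=11 t=37 v=6: DROP (t<47-1); WM=47
i=12 t=49 v=9: → [49,59),[48,58),[47,57),[46,56),[45,55),[44,54),[43,53),[42,52),[41,51),[40,50); WM=47

10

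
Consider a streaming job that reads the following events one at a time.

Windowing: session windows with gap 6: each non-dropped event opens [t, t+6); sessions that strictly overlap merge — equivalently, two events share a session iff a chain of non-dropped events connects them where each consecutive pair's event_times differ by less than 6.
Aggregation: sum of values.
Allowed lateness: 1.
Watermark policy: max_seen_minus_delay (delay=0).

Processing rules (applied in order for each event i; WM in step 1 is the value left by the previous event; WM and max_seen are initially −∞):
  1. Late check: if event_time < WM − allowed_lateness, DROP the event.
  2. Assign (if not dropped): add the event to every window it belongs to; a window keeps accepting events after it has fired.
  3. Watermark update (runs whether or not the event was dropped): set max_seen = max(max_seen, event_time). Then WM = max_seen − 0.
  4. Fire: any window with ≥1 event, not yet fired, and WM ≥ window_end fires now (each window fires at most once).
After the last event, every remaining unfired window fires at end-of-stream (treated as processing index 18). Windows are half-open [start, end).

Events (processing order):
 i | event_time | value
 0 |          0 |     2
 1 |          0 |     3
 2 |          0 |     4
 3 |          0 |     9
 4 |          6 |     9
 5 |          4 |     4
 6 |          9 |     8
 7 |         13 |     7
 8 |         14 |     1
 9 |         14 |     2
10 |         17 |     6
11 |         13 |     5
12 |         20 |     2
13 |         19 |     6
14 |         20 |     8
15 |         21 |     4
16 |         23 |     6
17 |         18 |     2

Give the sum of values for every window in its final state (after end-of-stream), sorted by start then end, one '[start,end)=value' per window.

[0,6)=18 [6,29)=59

i=0 t=0 v=2: → [0,6); WM=0
i=1 t=0 v=3: → [0,6); WM=0
i=2 t=0 v=4: → [0,6); WM=0
i=3 t=0 v=9: → [0,6); WM=0
i=4 t=6 v=9: → [6,12); WM=6
i=5 t=4 v=4: DROP (t<6-1); WM=6
i=6 t=9 v=8: → [6,15); WM=9
i=7 t=13 v=7: → [6,19); WM=13
i=8 t=14 v=1: → [6,20); WM=14
i=9 t=14 v=2: → [6,20); WM=14
i=10 t=17 v=6: → [6,23); WM=17
i=11 t=13 v=5: DROP (t<17-1); WM=17
i=12 t=20 v=2: → [6,26); WM=20
i=13 t=19 v=6: → [6,26); WM=20
i=14 t=20 v=8: → [6,26); WM=20
i=15 t=21 v=4: → [6,27); WM=21
i=16 t=23 v=6: → [6,29); WM=23
i=17 t=18 v=2: DROP (t<23-1); WM=23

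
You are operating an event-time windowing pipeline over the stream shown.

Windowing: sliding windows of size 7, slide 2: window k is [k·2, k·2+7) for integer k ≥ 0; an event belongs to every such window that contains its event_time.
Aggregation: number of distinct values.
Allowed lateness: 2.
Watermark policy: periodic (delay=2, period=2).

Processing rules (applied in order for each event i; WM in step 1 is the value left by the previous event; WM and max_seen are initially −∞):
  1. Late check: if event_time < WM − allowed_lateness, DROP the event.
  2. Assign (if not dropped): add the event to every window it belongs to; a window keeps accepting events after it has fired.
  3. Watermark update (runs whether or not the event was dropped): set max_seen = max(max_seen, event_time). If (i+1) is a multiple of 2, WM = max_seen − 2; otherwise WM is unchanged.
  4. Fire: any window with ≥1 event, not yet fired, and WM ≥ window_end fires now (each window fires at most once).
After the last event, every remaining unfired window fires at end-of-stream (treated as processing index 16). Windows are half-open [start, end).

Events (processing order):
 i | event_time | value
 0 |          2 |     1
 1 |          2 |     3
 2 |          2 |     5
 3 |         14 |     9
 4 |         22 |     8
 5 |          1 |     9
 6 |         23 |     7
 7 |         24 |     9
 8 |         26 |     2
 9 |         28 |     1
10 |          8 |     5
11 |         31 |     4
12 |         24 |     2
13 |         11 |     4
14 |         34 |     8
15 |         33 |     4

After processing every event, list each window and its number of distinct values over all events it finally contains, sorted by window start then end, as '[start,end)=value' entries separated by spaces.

[0,7)=3 [2,9)=3 [8,15)=1 [10,17)=1 [12,19)=1 [14,21)=1 [16,23)=1 [18,25)=3 [20,27)=4 [22,29)=5 [24,31)=3 [26,33)=3 [28,35)=3 [30,37)=2 [32,39)=2 [34,41)=1

i=0 t=2 v=1: → [2,9),[0,7); WM=−∞
i=1 t=2 v=3: → [2,9),[0,7); WM=0
i=2 t=2 v=5: → [2,9),[0,7); WM=0
i=3 t=14 v=9: → [14,21),[12,19),[10,17),[8,15); WM=12; [0,7) fires=3 [2,9) fires=3
i=4 t=22 v=8: → [22,29),[20,27),[18,25),[16,23); WM=12
i=5 t=1 v=9: DROP (t<12-2); WM=20; [8,15) fires=1 [10,17) fires=1 [12,19) fires=1
i=6 t=23 v=7: → [22,29),[20,27),[18,25); WM=20
i=7 t=24 v=9: → [24,31),[22,29),[20,27),[18,25); WM=22; [14,21) fires=1
i=8 t=26 v=2: → [26,33),[24,31),[22,29),[20,27); WM=22
i=9 t=28 v=1: → [28,35),[26,33),[24,31),[22,29); WM=26; [16,23) fires=1 [18,25) fires=3
i=10 t=8 v=5: DROP (t<26-2); WM=26
i=11 t=31 v=4: → [30,37),[28,35),[26,33); WM=29; [20,27) fires=4 [22,29) fires=5
i=12 t=24 v=2: DROP (t<29-2); WM=29
i=13 t=11 v=4: DROP (t<29-2); WM=29
i=14 t=34 v=8: → [34,41),[32,39),[30,37),[28,35); WM=29
i=15 t=33 v=4: → [32,39),[30,37),[28,35); WM=32; [24,31) fires=3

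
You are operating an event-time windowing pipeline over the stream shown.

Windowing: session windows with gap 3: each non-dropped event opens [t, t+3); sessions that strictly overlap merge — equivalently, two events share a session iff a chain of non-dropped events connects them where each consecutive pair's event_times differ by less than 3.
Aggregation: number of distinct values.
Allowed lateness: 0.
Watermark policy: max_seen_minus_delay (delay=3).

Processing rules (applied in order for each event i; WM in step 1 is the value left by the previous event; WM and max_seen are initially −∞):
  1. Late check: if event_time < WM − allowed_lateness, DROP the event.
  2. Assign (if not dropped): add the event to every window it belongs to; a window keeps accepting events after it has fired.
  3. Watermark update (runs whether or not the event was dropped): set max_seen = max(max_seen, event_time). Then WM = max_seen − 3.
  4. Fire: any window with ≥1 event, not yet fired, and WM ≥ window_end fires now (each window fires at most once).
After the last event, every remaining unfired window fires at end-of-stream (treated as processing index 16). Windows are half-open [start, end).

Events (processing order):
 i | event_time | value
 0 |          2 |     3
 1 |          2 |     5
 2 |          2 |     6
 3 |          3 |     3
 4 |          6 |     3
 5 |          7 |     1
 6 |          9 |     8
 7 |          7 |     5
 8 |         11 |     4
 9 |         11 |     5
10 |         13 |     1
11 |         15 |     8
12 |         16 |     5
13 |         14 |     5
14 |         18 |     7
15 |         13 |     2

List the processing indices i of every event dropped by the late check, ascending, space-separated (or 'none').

15

i=0 t=2 v=3: → [2,5); WM=-1
i=1 t=2 v=5: → [2,5); WM=-1
i=2 t=2 v=6: → [2,5); WM=-1
i=3 t=3 v=3: → [2,6); WM=0
i=4 t=6 v=3: → [6,9); WM=3
i=5 t=7 v=1: → [6,10); WM=4
i=6 t=9 v=8: → [6,12); WM=6
i=7 t=7 v=5: → [6,12); WM=6
i=8 t=11 v=4: → [6,14); WM=8
i=9 t=11 v=5: → [6,14); WM=8
i=10 t=13 v=1: → [6,16); WM=10
i=11 t=15 v=8: → [6,18); WM=12
i=12 t=16 v=5: → [6,19); WM=13
i=13 t=14 v=5: → [6,19); WM=13
i=14 t=18 v=7: → [6,21); WM=15
i=15 t=13 v=2: DROP (t<15-0); WM=15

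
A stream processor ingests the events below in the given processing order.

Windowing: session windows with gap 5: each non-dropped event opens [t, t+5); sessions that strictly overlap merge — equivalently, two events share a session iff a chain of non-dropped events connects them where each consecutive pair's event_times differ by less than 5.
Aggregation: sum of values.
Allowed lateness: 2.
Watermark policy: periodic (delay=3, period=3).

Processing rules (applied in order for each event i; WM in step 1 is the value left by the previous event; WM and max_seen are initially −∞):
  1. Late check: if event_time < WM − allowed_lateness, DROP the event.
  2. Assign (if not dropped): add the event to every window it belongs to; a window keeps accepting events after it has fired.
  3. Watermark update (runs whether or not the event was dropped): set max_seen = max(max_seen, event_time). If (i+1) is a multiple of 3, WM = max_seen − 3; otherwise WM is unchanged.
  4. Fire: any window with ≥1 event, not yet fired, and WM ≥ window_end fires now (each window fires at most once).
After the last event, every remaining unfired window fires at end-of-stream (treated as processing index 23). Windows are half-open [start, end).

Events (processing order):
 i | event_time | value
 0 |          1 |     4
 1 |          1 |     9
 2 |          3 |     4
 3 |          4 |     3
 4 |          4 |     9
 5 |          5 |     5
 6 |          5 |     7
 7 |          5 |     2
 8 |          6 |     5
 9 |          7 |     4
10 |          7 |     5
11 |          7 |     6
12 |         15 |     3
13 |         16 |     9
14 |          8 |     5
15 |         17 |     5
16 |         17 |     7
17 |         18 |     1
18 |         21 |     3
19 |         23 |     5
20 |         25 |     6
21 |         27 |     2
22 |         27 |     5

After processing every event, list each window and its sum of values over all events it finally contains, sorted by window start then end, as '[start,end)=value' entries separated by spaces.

i=0 t=1 v=4: → [1,6); WM=−∞
i=1 t=1 v=9: → [1,6); WM=−∞
i=2 t=3 v=4: → [1,8); WM=0
i=3 t=4 v=3: → [1,9); WM=0
i=4 t=4 v=9: → [1,9); WM=0
i=5 t=5 v=5: → [1,10); WM=2
i=6 t=5 v=7: → [1,10); WM=2
i=7 t=5 v=2: → [1,10); WM=2
i=8 t=6 v=5: → [1,11); WM=3
i=9 t=7 v=4: → [1,12); WM=3
i=10 t=7 v=5: → [1,12); WM=3
i=11 t=7 v=6: → [1,12); WM=4
i=12 t=15 v=3: → [15,20); WM=4
i=13 t=16 v=9: → [15,21); WM=4
i=14 t=8 v=5: → [1,13); WM=13
i=15 t=17 v=5: → [15,22); WM=13
i=16 t=17 v=7: → [15,22); WM=13
i=17 t=18 v=1: → [15,23); WM=15
i=18 t=21 v=3: → [15,26); WM=15
i=19 t=23 v=5: → [15,28); WM=15
i=20 t=25 v=6: → [15,30); WM=22
i=21 t=27 v=2: → [15,32); WM=22
i=22 t=27 v=5: → [15,32); WM=22

[1,13)=68 [15,32)=46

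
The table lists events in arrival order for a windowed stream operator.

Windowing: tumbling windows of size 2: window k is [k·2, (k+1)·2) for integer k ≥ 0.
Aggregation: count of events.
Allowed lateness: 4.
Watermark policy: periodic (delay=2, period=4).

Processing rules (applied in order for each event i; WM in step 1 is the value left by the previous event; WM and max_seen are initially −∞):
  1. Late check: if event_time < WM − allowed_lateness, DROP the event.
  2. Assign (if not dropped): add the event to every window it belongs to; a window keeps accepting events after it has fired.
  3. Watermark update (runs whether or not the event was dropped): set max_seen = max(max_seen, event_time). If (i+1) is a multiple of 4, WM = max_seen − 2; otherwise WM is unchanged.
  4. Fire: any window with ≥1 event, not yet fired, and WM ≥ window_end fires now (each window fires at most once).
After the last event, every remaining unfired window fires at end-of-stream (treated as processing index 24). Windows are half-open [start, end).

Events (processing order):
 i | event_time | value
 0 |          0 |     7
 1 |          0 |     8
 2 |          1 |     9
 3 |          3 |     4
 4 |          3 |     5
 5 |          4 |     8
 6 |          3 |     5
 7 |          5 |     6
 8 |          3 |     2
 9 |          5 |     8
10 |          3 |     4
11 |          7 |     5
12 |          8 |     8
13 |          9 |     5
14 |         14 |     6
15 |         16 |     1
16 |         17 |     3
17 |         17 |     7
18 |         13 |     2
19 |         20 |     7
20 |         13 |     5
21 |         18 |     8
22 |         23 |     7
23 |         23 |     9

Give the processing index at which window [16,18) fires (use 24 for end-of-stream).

19

i=0 t=0 v=7: → [0,2); WM=−∞
i=1 t=0 v=8: → [0,2); WM=−∞
i=2 t=1 v=9: → [0,2); WM=−∞
i=3 t=3 v=4: → [2,4); WM=1
i=4 t=3 v=5: → [2,4); WM=1
i=5 t=4 v=8: → [4,6); WM=1
i=6 t=3 v=5: → [2,4); WM=1
i=7 t=5 v=6: → [4,6); WM=3; [0,2) fires=3
i=8 t=3 v=2: → [2,4); WM=3
i=9 t=5 v=8: → [4,6); WM=3
i=10 t=3 v=4: → [2,4); WM=3
i=11 t=7 v=5: → [6,8); WM=5; [2,4) fires=5
i=12 t=8 v=8: → [8,10); WM=5
i=13 t=9 v=5: → [8,10); WM=5
i=14 t=14 v=6: → [14,16); WM=5
i=15 t=16 v=1: → [16,18); WM=14; [4,6) fires=3 [6,8) fires=1 [8,10) fires=2
i=16 t=17 v=3: → [16,18); WM=14
i=17 t=17 v=7: → [16,18); WM=14
i=18 t=13 v=2: → [12,14); WM=14; [12,14) fires=1
i=19 t=20 v=7: → [20,22); WM=18; [14,16) fires=1 [16,18) fires=3
i=20 t=13 v=5: DROP (t<18-4); WM=18
i=21 t=18 v=8: → [18,20); WM=18
i=22 t=23 v=7: → [22,24); WM=18
i=23 t=23 v=9: → [22,24); WM=21; [18,20) fires=1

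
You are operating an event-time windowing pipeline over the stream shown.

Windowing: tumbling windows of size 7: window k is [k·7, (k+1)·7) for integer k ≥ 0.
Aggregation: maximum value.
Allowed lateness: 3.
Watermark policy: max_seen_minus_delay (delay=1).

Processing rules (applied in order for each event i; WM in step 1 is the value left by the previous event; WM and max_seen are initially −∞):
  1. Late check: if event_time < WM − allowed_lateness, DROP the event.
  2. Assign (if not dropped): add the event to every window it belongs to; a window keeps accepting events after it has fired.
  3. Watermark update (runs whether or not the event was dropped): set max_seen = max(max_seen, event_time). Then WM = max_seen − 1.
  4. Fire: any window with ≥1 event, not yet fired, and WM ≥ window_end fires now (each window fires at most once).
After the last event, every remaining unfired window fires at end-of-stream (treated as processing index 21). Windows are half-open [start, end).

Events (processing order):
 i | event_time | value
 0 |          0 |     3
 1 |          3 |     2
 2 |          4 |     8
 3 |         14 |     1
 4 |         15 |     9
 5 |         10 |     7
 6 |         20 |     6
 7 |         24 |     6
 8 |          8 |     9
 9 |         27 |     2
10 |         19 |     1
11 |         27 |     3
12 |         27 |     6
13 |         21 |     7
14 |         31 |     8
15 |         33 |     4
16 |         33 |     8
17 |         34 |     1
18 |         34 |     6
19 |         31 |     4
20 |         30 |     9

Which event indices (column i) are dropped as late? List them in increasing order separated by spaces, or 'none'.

i=0 t=0 v=3: → [0,7); WM=-1
i=1 t=3 v=2: → [0,7); WM=2
i=2 t=4 v=8: → [0,7); WM=3
i=3 t=14 v=1: → [14,21); WM=13; [0,7) fires=8
i=4 t=15 v=9: → [14,21); WM=14
i=5 t=10 v=7: DROP (t<14-3); WM=14
i=6 t=20 v=6: → [14,21); WM=19
i=7 t=24 v=6: → [21,28); WM=23; [14,21) fires=9
i=8 t=8 v=9: DROP (t<23-3); WM=23
i=9 t=27 v=2: → [21,28); WM=26
i=10 t=19 v=1: DROP (t<26-3); WM=26
i=11 t=27 v=3: → [21,28); WM=26
i=12 t=27 v=6: → [21,28); WM=26
i=13 t=21 v=7: DROP (t<26-3); WM=26
i=14 t=31 v=8: → [28,35); WM=30; [21,28) fires=6
i=15 t=33 v=4: → [28,35); WM=32
i=16 t=33 v=8: → [28,35); WM=32
i=17 t=34 v=1: → [28,35); WM=33
i=18 t=34 v=6: → [28,35); WM=33
i=19 t=31 v=4: → [28,35); WM=33
i=20 t=30 v=9: → [28,35); WM=33

5 8 10 13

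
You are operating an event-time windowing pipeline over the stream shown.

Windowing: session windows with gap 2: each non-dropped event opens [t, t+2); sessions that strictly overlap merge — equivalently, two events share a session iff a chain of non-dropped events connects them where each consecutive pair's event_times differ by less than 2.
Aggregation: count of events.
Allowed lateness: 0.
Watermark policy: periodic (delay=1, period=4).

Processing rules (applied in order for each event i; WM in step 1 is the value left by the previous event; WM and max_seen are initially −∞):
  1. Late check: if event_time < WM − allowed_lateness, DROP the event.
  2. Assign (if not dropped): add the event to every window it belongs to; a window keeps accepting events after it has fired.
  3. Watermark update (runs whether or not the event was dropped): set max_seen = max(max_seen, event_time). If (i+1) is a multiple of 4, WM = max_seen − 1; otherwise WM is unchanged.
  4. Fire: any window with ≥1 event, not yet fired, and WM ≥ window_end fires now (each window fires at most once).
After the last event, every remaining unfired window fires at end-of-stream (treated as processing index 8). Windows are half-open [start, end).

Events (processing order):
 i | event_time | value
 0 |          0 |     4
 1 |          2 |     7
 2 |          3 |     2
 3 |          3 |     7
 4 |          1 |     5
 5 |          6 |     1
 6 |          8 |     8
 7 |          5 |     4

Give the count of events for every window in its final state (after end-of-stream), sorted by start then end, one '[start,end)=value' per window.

[0,2)=1 [2,5)=3 [5,8)=2 [8,10)=1

i=0 t=0 v=4: → [0,2); WM=−∞
i=1 t=2 v=7: → [2,4); WM=−∞
i=2 t=3 v=2: → [2,5); WM=−∞
i=3 t=3 v=7: → [2,5); WM=2
i=4 t=1 v=5: DROP (t<2-0); WM=2
i=5 t=6 v=1: → [6,8); WM=2
i=6 t=8 v=8: → [8,10); WM=2
i=7 t=5 v=4: → [5,8); WM=7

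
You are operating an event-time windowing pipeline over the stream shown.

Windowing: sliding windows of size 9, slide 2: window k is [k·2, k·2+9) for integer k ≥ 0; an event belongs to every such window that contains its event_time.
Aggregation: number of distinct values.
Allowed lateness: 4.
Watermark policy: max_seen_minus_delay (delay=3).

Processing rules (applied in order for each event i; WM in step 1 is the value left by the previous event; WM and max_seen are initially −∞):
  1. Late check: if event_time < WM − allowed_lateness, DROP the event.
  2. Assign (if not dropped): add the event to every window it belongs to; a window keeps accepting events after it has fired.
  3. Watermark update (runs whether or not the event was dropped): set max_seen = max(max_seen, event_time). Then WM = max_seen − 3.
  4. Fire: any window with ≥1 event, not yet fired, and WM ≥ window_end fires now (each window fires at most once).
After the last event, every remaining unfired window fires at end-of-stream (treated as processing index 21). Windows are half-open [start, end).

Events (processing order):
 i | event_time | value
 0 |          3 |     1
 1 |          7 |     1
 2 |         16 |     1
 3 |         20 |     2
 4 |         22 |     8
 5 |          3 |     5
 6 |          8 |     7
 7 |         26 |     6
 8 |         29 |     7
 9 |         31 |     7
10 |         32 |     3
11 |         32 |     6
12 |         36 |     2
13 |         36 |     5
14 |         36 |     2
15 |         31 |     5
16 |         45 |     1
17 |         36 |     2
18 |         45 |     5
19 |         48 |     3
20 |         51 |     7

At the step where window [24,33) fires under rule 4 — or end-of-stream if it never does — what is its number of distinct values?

i=0 t=3 v=1: → [2,11),[0,9); WM=0
i=1 t=7 v=1: → [6,15),[4,13),[2,11),[0,9); WM=4
i=2 t=16 v=1: → [16,25),[14,23),[12,21),[10,19),[8,17); WM=13; [0,9) fires=1 [2,11) fires=1 [4,13) fires=1
i=3 t=20 v=2: → [20,29),[18,27),[16,25),[14,23),[12,21); WM=17; [6,15) fires=1 [8,17) fires=1
i=4 t=22 v=8: → [22,31),[20,29),[18,27),[16,25),[14,23); WM=19; [10,19) fires=1
i=5 t=3 v=5: DROP (t<19-4); WM=19
i=6 t=8 v=7: DROP (t<19-4); WM=19
i=7 t=26 v=6: → [26,35),[24,33),[22,31),[20,29),[18,27); WM=23; [12,21) fires=2 [14,23) fires=3
i=8 t=29 v=7: → [28,37),[26,35),[24,33),[22,31); WM=26; [16,25) fires=3
i=9 t=31 v=7: → [30,39),[28,37),[26,35),[24,33); WM=28; [18,27) fires=3
i=10 t=32 v=3: → [32,41),[30,39),[28,37),[26,35),[24,33); WM=29; [20,29) fires=3
i=11 t=32 v=6: → [32,41),[30,39),[28,37),[26,35),[24,33); WM=29
i=12 t=36 v=2: → [36,45),[34,43),[32,41),[30,39),[28,37); WM=33; [22,31) fires=3 [24,33) fires=3
i=13 t=36 v=5: → [36,45),[34,43),[32,41),[30,39),[28,37); WM=33
i=14 t=36 v=2: → [36,45),[34,43),[32,41),[30,39),[28,37); WM=33
i=15 t=31 v=5: → [30,39),[28,37),[26,35),[24,33); WM=33
i=16 t=45 v=1: → [44,53),[42,51),[40,49),[38,47); WM=42; [26,35) fires=4 [28,37) fires=5 [30,39) fires=5 [32,41) fires=4
i=17 t=36 v=2: DROP (t<42-4); WM=42
i=18 t=45 v=5: → [44,53),[42,51),[40,49),[38,47); WM=42
i=19 t=48 v=3: → [48,57),[46,55),[44,53),[42,51),[40,49); WM=45; [34,43) fires=2 [36,45) fires=2
i=20 t=51 v=7: → [50,59),[48,57),[46,55),[44,53); WM=48; [38,47) fires=2

3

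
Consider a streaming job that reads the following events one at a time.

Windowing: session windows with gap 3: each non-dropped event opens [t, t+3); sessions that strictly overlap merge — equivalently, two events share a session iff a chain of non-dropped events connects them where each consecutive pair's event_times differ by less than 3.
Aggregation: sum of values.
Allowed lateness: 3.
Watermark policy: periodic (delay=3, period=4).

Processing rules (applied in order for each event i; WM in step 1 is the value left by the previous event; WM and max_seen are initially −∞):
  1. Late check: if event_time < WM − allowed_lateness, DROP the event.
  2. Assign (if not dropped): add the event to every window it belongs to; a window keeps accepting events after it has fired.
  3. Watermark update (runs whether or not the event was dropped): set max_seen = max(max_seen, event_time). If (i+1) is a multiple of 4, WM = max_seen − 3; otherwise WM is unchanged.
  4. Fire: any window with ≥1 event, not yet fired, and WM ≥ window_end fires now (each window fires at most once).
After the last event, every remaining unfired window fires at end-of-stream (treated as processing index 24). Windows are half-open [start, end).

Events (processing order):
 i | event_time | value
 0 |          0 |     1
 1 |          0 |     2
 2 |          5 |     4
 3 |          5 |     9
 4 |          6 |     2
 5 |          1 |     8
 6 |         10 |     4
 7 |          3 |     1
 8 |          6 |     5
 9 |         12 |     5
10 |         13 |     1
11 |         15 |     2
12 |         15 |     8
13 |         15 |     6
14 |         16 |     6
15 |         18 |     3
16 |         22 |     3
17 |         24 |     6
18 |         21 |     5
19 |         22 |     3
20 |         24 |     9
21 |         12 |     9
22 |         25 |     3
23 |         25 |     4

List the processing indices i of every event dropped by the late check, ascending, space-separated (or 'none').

i=0 t=0 v=1: → [0,3); WM=−∞
i=1 t=0 v=2: → [0,3); WM=−∞
i=2 t=5 v=4: → [5,8); WM=−∞
i=3 t=5 v=9: → [5,8); WM=2
i=4 t=6 v=2: → [5,9); WM=2
i=5 t=1 v=8: → [0,4); WM=2
i=6 t=10 v=4: → [10,13); WM=2
i=7 t=3 v=1: → [0,9); WM=7
i=8 t=6 v=5: → [0,9); WM=7
i=9 t=12 v=5: → [10,15); WM=7
i=10 t=13 v=1: → [10,16); WM=7
i=11 t=15 v=2: → [10,18); WM=12
i=12 t=15 v=8: → [10,18); WM=12
i=13 t=15 v=6: → [10,18); WM=12
i=14 t=16 v=6: → [10,19); WM=12
i=15 t=18 v=3: → [10,21); WM=15
i=16 t=22 v=3: → [22,25); WM=15
i=17 t=24 v=6: → [22,27); WM=15
i=18 t=21 v=5: → [21,27); WM=15
i=19 t=22 v=3: → [21,27); WM=21
i=20 t=24 v=9: → [21,27); WM=21
i=21 t=12 v=9: DROP (t<21-3); WM=21
i=22 t=25 v=3: → [21,28); WM=21
i=23 t=25 v=4: → [21,28); WM=22

21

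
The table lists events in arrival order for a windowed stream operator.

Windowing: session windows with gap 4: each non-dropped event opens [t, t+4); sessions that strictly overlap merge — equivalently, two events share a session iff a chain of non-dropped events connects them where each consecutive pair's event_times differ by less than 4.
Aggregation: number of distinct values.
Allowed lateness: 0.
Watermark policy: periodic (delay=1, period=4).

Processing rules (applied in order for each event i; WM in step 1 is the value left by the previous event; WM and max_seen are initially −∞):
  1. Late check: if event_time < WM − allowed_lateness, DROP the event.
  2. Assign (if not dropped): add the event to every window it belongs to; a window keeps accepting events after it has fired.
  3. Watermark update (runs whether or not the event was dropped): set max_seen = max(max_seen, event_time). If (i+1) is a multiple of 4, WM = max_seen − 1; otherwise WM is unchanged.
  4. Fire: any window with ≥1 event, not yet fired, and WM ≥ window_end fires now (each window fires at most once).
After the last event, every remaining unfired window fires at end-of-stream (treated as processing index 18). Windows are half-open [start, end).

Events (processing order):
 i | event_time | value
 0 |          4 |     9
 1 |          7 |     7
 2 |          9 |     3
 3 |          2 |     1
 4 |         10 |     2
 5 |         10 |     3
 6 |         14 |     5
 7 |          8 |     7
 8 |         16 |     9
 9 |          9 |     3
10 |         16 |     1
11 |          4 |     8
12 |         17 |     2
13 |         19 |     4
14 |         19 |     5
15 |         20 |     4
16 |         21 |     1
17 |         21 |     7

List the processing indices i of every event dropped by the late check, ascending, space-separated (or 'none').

i=0 t=4 v=9: → [4,8); WM=−∞
i=1 t=7 v=7: → [4,11); WM=−∞
i=2 t=9 v=3: → [4,13); WM=−∞
i=3 t=2 v=1: → [2,13); WM=8
i=4 t=10 v=2: → [2,14); WM=8
i=5 t=10 v=3: → [2,14); WM=8
i=6 t=14 v=5: → [14,18); WM=8
i=7 t=8 v=7: → [2,14); WM=13
i=8 t=16 v=9: → [14,20); WM=13
i=9 t=9 v=3: DROP (t<13-0); WM=13
i=10 t=16 v=1: → [14,20); WM=13
i=11 t=4 v=8: DROP (t<13-0); WM=15
i=12 t=17 v=2: → [14,21); WM=15
i=13 t=19 v=4: → [14,23); WM=15
i=14 t=19 v=5: → [14,23); WM=15
i=15 t=20 v=4: → [14,24); WM=19
i=16 t=21 v=1: → [14,25); WM=19
i=17 t=21 v=7: → [14,25); WM=19

9 11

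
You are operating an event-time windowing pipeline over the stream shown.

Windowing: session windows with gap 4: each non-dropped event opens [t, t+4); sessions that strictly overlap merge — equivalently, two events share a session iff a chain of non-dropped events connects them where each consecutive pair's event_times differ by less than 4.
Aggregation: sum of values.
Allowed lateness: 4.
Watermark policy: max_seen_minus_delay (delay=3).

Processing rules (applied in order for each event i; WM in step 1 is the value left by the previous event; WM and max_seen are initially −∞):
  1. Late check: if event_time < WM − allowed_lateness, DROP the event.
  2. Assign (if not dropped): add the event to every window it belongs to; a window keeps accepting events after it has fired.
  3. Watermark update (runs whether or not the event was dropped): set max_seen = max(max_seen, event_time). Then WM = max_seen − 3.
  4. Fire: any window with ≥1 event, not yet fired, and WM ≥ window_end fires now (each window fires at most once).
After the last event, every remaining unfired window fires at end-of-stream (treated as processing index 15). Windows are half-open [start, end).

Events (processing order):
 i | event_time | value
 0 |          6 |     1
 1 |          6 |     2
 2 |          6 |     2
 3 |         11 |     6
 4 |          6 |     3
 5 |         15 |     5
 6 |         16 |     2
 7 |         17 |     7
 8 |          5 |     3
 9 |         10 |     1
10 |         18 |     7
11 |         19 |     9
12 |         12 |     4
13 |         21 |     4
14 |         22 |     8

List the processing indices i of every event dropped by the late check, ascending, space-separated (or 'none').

i=0 t=6 v=1: → [6,10); WM=3
i=1 t=6 v=2: → [6,10); WM=3
i=2 t=6 v=2: → [6,10); WM=3
i=3 t=11 v=6: → [11,15); WM=8
i=4 t=6 v=3: → [6,10); WM=8
i=5 t=15 v=5: → [15,19); WM=12
i=6 t=16 v=2: → [15,20); WM=13
i=7 t=17 v=7: → [15,21); WM=14
i=8 t=5 v=3: DROP (t<14-4); WM=14
i=9 t=10 v=1: → [10,15); WM=14
i=10 t=18 v=7: → [15,22); WM=15
i=11 t=19 v=9: → [15,23); WM=16
i=12 t=12 v=4: → [10,23); WM=16
i=13 t=21 v=4: → [10,25); WM=18
i=14 t=22 v=8: → [10,26); WM=19

8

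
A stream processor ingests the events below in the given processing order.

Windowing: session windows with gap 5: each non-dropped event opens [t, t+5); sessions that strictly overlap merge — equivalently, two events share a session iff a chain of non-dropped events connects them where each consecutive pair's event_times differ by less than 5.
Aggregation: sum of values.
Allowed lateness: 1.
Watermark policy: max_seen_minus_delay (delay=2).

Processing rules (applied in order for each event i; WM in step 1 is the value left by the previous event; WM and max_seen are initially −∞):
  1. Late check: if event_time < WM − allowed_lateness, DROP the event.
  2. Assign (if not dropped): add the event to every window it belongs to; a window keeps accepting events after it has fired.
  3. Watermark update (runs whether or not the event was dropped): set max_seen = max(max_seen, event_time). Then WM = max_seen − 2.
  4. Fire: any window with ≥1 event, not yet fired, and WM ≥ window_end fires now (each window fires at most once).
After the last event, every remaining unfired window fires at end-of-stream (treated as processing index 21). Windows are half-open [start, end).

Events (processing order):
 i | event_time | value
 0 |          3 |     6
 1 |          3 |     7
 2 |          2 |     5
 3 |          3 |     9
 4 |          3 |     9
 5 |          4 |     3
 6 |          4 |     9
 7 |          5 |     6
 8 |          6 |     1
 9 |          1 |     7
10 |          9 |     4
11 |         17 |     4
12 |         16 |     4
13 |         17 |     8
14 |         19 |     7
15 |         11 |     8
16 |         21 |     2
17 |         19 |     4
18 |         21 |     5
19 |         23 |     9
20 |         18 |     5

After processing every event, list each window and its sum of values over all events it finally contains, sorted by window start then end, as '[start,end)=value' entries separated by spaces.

[2,14)=59 [16,28)=43

i=0 t=3 v=6: → [3,8); WM=1
i=1 t=3 v=7: → [3,8); WM=1
i=2 t=2 v=5: → [2,8); WM=1
i=3 t=3 v=9: → [2,8); WM=1
i=4 t=3 v=9: → [2,8); WM=1
i=5 t=4 v=3: → [2,9); WM=2
i=6 t=4 v=9: → [2,9); WM=2
i=7 t=5 v=6: → [2,10); WM=3
i=8 t=6 v=1: → [2,11); WM=4
i=9 t=1 v=7: DROP (t<4-1); WM=4
i=10 t=9 v=4: → [2,14); WM=7
i=11 t=17 v=4: → [17,22); WM=15
i=12 t=16 v=4: → [16,22); WM=15
i=13 t=17 v=8: → [16,22); WM=15
i=14 t=19 v=7: → [16,24); WM=17
i=15 t=11 v=8: DROP (t<17-1); WM=17
i=16 t=21 v=2: → [16,26); WM=19
i=17 t=19 v=4: → [16,26); WM=19
i=18 t=21 v=5: → [16,26); WM=19
i=19 t=23 v=9: → [16,28); WM=21
i=20 t=18 v=5: DROP (t<21-1); WM=21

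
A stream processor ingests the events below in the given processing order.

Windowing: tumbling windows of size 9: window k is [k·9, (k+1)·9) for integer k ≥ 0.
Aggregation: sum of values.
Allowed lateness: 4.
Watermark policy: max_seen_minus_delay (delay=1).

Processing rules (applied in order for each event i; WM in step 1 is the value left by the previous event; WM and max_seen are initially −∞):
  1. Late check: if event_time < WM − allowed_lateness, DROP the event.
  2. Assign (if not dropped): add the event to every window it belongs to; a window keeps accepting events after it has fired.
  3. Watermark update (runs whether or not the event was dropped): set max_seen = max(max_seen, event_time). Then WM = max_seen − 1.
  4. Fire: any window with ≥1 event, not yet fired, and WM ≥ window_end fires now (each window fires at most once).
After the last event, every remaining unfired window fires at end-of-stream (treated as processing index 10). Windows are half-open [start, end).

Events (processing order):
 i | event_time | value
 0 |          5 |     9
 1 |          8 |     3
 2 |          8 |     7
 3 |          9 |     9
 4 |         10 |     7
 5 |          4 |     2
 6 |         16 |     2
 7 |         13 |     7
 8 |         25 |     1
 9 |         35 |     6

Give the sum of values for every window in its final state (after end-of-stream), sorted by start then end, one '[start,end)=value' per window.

i=0 t=5 v=9: → [0,9); WM=4
i=1 t=8 v=3: → [0,9); WM=7
i=2 t=8 v=7: → [0,9); WM=7
i=3 t=9 v=9: → [9,18); WM=8
i=4 t=10 v=7: → [9,18); WM=9; [0,9) fires=19
i=5 t=4 v=2: DROP (t<9-4); WM=9
i=6 t=16 v=2: → [9,18); WM=15
i=7 t=13 v=7: → [9,18); WM=15
i=8 t=25 v=1: → [18,27); WM=24; [9,18) fires=25
i=9 t=35 v=6: → [27,36); WM=34; [18,27) fires=1

[0,9)=19 [9,18)=25 [18,27)=1 [27,36)=6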